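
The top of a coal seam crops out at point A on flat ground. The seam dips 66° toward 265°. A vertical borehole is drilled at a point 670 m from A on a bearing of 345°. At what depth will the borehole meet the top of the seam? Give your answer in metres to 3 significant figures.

The hole lies 80° from the dip direction, so the down-dip offset is 670 × cos 80° = 116.34 m.
Depth = down-dip offset × tan(dip) = 116.34 × tan 66° = 116.34 × 2.2460
Depth = 261.31 m

261 m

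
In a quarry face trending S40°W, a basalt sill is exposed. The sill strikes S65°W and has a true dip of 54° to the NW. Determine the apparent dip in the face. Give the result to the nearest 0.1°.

Angle between strike (S65°W) and section (S40°W): β = 25°.
tan(apparent dip) = tan 54° · sin 25° = 0.5817
apparent dip = arctan 0.5817 = 30.19°

30.2°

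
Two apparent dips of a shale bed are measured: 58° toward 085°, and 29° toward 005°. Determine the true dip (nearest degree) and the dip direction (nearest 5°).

Each apparent-dip line lies in the plane. As unit vectors (x east, y north, z up), v₁ plunges 58°→085° and v₂ plunges 29°→005°.
Cross product v₁ × v₂ gives the pole to the plane: n ∝ (0.717, 0.191, 0.456).
tan δ = √(n_x²+n_y²)/n_z = 0.742/0.456, so δ = 58.4°.
Dip direction = atan2(0.717, 0.191) = 75° (azimuth of n's horizontal projection).

true dip 58°, dip direction 075°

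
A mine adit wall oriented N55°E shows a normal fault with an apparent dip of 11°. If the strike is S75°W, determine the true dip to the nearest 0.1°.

The section is 20° from the strike.
tan(true dip) = tan 11° / sin 20° = 0.5683
true dip = arctan 0.5683 = 29.61°

29.6°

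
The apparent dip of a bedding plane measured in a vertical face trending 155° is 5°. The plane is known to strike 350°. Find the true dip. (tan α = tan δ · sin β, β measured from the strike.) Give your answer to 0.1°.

18.7°

β = acute angle between strike 350° and section 155° = 15°.
tan δ = tan α / sin β = tan 5° / sin 15° = 0.0875 / 0.2588 = 0.3380
δ = arctan(0.3380) = 18.68°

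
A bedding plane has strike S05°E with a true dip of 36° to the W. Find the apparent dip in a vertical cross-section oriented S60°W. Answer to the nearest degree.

33°

Angle between strike (S05°E) and section (S60°W): β = 65°.
tan α = tan 36° × sin 65° = 0.7265 × 0.9063 = 0.6585
α = arctan(0.6585) = 33.36°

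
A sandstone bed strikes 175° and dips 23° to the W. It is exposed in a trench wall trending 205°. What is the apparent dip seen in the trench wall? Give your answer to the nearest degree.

The strike is 175° and the section trends 205°; the acute angle between them is β = 30°.
tan(apparent dip) = tan 23° · sin 30° = 0.2122
α = arctan(0.2122) = 11.98°

12°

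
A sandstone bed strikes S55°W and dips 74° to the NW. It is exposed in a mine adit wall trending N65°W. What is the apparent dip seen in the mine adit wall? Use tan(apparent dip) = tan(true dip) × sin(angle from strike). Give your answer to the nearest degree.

The section lies 60° from the strike.
tan(apparent dip) = tan 74° · sin 60° = 3.0202
α = arctan(3.0202) = 71.68°

72°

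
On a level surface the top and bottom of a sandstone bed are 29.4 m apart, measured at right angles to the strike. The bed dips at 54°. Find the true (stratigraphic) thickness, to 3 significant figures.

True thickness t = w · sin(dip) = 29.4 × sin 54°
t = 29.4 × 0.8090 = 23.785 m

23.8 m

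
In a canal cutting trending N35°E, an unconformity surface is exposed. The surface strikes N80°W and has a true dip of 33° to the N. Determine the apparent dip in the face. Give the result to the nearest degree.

30°

The strike is N80°W and the section trends N35°E; the acute angle between them is β = 65°.
tan α = tan 33° × sin 65° = 0.6494 × 0.9063 = 0.5886
α = arctan(0.5886) = 30.48°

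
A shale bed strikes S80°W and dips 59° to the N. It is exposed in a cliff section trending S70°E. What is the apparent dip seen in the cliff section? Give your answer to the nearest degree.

40°

The strike is S80°W and the section trends S70°E; the acute angle between them is β = 30°.
tan α = tan 59° × sin 30° = 1.6643 × 0.5000 = 0.8321
α = arctan(0.8321) = 39.77°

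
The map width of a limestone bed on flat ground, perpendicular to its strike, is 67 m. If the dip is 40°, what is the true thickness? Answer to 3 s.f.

43.1 m

True thickness t = w · sin(dip) = 67 × sin 40°
t = 67 × 0.6428 = 43.067 m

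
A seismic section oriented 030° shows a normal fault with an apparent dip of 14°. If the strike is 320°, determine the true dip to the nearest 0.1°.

β = acute angle between strike 320° and section 030° = 70°.
tan(true dip) = tan 14° / sin 70° = 0.2653
true dip = arctan 0.2653 = 14.86°

14.9°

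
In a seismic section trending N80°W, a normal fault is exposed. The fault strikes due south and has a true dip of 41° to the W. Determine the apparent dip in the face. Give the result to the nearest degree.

41°

The strike is due south and the section trends N80°W; the acute angle between them is β = 80°.
tan(apparent dip) = tan 41° · sin 80° = 0.8561
apparent dip = arctan 0.8561 = 40.57°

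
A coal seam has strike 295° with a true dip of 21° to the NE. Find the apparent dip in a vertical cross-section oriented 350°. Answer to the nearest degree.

The strike is 295° and the section trends 350°; the acute angle between them is β = 55°.
tan(apparent dip) = tan 21° · sin 55° = 0.3144
apparent dip = arctan 0.3144 = 17.46°

17°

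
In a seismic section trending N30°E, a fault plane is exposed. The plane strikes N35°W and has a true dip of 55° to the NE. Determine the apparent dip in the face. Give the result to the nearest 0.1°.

Angle between strike (N35°W) and section (N30°E): β = 65°.
tan(apparent dip) = tan 55° · sin 65° = 1.2943
apparent dip = arctan 1.2943 = 52.31°

52.3°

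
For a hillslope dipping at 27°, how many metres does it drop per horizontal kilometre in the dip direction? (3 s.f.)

510 m

drop per km = 1000 × tan 27° = 1000 × 0.5095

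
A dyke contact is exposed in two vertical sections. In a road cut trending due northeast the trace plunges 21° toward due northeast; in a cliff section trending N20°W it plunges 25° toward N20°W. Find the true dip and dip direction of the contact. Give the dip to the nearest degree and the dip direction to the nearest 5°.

true dip 27°, dip direction 005°

Represent each trace as a vector plunging at its apparent dip toward its trend (east-north-up frame): v₁ = (0.660, 0.660, -0.358), v₂ = (-0.310, 0.852, -0.423).
Cross product v₁ × v₂ gives the pole to the plane: n ∝ (0.026, 0.390, 0.767).
tan δ = √(n_x²+n_y²)/n_z = 0.391/0.767, so δ = 27.0°.
Dip direction = azimuth of (n_x, n_y) = atan2(0.026, 0.390) = 4°.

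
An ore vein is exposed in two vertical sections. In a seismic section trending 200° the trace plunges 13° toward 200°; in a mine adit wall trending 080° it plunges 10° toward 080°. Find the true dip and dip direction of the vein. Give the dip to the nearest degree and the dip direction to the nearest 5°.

The two traces are lines in the plane: v₁ = (sin 200°·cos 13°, cos 200°·cos 13°, −sin 13°), v₂ = (sin 80°·cos 10°, cos 80°·cos 10°, −sin 10°).
n = v₁ × v₂ = (0.197, -0.276, 0.831) (taken with n_z > 0).
True dip = arccos(n_z / |n|) = arccos(0.9258) = 22.2°.
Dip direction = atan2(0.197, -0.276) = 144° (azimuth of n's horizontal projection).

true dip 22°, dip direction 145°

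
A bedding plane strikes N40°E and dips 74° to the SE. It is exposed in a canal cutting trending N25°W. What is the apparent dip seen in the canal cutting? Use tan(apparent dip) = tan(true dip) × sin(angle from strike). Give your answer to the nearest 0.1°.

72.4°

Angle between strike (N40°E) and section (N25°W): β = 65°.
tan(apparent dip) = tan 74° · sin 65° = 3.1607
α = arctan(3.1607) = 72.44°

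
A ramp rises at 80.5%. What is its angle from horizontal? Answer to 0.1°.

tan θ = 80.5/100 = 0.8050
θ = arctan(0.8050) = 38.83°

38.8°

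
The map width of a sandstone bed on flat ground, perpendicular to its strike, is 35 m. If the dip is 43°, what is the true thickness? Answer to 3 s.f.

23.9 m

True thickness t = w · sin(dip) = 35 × sin 43°
t = 35 × 0.6820 = 23.870 m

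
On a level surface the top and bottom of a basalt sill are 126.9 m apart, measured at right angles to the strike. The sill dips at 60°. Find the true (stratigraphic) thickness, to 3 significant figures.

110 m

True thickness t = w · sin(dip) = 126.9 × sin 60°
t = 126.9 × 0.8660 = 109.899 m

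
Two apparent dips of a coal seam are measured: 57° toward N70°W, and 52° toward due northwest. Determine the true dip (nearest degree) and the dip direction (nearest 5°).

The two traces are lines in the plane: v₁ = (sin 290°·cos 57°, cos 290°·cos 57°, −sin 57°), v₂ = (sin 315°·cos 52°, cos 315°·cos 52°, −sin 52°).
The plane normal is n = v₁ × v₂ ∝ (-0.218, 0.038, 0.142).
Dip δ = arctan(|n_h|/n_z) = arctan(0.222/0.142) = 57.4°.
The horizontal component of n points toward azimuth atan2(n_x, n_y) = 280°, the dip direction.

true dip 57°, dip direction 280°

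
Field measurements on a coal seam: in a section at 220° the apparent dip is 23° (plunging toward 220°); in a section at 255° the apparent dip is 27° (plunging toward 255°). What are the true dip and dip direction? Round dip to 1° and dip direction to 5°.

Each apparent-dip line lies in the plane. As unit vectors (x east, y north, z up), v₁ plunges 23°→220° and v₂ plunges 27°→255°.
n = v₁ × v₂ = (-0.230, -0.068, 0.470) (taken with n_z > 0).
tan δ = √(n_x²+n_y²)/n_z = 0.240/0.470, so δ = 27.0°.
Dip direction = atan2(-0.230, -0.068) = 254° (azimuth of n's horizontal projection).

true dip 27°, dip direction 255°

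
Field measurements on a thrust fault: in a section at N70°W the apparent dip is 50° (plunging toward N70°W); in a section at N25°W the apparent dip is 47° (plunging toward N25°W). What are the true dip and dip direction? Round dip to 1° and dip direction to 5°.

true dip 51°, dip direction 305°

Represent each trace as a vector plunging at its apparent dip toward its trend (east-north-up frame): v₁ = (-0.604, 0.220, -0.766), v₂ = (-0.288, 0.618, -0.731).
n = v₁ × v₂ = (-0.313, 0.221, 0.310) (taken with n_z > 0).
Dip δ = arctan(|n_h|/n_z) = arctan(0.383/0.310) = 51.0°.
Dip direction = atan2(-0.313, 0.221) = 305° (azimuth of n's horizontal projection).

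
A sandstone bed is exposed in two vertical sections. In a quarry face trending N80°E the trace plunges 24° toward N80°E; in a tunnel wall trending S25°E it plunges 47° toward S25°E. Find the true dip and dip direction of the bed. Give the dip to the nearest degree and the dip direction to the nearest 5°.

The two traces are lines in the plane: v₁ = (sin 80°·cos 24°, cos 80°·cos 24°, −sin 24°), v₂ = (sin 155°·cos 47°, cos 155°·cos 47°, −sin 47°).
n = v₁ × v₂ = (0.367, -0.541, 0.602) (taken with n_z > 0).
Dip δ = arctan(|n_h|/n_z) = arctan(0.654/0.602) = 47.4°.
Dip direction = atan2(0.367, -0.541) = 146° (azimuth of n's horizontal projection).

true dip 47°, dip direction 145°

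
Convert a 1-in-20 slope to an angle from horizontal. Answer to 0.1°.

2.9°

tan θ = 1/20 = 0.0500
θ = arctan(0.0500) = 2.86°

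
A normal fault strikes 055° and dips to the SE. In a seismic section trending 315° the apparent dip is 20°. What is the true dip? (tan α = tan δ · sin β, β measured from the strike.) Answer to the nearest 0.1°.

20.3°

The section is 80° from the strike.
tan(true dip) = tan 20° / sin 80° = 0.3696
δ = arctan(0.3696) = 20.28°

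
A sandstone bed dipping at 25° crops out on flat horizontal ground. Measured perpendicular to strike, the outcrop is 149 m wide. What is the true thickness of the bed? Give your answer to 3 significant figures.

True thickness t = w · sin(dip) = 149 × sin 25°
t = 149 × 0.4226 = 62.970 m

63.0 m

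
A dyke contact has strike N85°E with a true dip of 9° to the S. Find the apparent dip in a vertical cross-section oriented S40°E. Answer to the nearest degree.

The strike is N85°E and the section trends S40°E; the acute angle between them is β = 55°.
tan α = tan 9° × sin 55° = 0.1584 × 0.8192 = 0.1297
α = arctan(0.1297) = 7.39°

7°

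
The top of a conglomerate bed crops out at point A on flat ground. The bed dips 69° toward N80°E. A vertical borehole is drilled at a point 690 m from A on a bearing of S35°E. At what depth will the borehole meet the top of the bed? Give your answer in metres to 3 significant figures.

The hole lies 65° from the dip direction, so the down-dip offset is 690 × cos 65° = 291.61 m.
Depth = down-dip offset × tan(dip) = 291.61 × tan 69° = 291.61 × 2.6051
Depth = 759.66 m

760 m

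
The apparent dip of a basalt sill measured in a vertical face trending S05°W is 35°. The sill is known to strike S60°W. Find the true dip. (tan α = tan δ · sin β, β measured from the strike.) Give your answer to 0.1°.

40.5°

The section is 55° from the strike.
tan(true dip) = tan 35° / sin 55° = 0.8548
δ = arctan(0.8548) = 40.52°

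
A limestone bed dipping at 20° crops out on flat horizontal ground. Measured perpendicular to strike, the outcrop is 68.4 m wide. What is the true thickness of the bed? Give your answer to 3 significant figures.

23.4 m

True thickness t = w · sin(dip) = 68.4 × sin 20°
t = 68.4 × 0.3420 = 23.394 m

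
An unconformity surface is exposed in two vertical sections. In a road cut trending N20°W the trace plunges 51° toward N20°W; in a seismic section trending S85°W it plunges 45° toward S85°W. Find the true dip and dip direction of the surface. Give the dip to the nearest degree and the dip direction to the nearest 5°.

true dip 55°, dip direction 310°

Each apparent-dip line lies in the plane. As unit vectors (x east, y north, z up), v₁ plunges 51°→N20°W and v₂ plunges 45°→S85°W.
The plane normal is n = v₁ × v₂ ∝ (-0.466, 0.395, 0.430).
True dip = arccos(n_z / |n|) = arccos(0.5753) = 54.9°.
Dip direction = atan2(-0.466, 0.395) = 310° (azimuth of n's horizontal projection).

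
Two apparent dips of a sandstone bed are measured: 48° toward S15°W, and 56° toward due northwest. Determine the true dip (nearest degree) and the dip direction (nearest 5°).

true dip 69°, dip direction 260°

Each apparent-dip line lies in the plane. As unit vectors (x east, y north, z up), v₁ plunges 48°→S15°W and v₂ plunges 56°→due northwest.
n = v₁ × v₂ = (-0.830, -0.150, 0.324) (taken with n_z > 0).
tan δ = √(n_x²+n_y²)/n_z = 0.843/0.324, so δ = 69.0°.
The horizontal component of n points toward azimuth atan2(n_x, n_y) = 260°, the dip direction.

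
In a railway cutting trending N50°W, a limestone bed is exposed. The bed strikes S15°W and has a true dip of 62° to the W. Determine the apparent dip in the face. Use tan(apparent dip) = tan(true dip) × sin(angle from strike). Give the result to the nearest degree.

The section lies 65° from the strike.
tan(apparent dip) = tan 62° · sin 65° = 1.7045
α = arctan(1.7045) = 59.60°

60°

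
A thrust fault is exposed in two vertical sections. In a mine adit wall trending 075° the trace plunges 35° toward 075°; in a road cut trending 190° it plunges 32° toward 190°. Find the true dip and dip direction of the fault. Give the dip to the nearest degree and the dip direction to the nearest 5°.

true dip 51°, dip direction 130°

Represent each trace as a vector plunging at its apparent dip toward its trend (east-north-up frame): v₁ = (0.791, 0.212, -0.574), v₂ = (-0.147, -0.835, -0.530).
n = v₁ × v₂ = (0.591, -0.504, 0.630) (taken with n_z > 0).
True dip = arccos(n_z / |n|) = arccos(0.6296) = 51.0°.
The horizontal component of n points toward azimuth atan2(n_x, n_y) = 130°, the dip direction.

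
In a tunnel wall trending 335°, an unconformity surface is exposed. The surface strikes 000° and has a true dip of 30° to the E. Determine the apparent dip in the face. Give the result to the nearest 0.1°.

13.7°

The strike is 000° and the section trends 335°; the acute angle between them is β = 25°.
tan α = tan 30° × sin 25° = 0.5774 × 0.4226 = 0.2440
apparent dip = arctan 0.2440 = 13.71°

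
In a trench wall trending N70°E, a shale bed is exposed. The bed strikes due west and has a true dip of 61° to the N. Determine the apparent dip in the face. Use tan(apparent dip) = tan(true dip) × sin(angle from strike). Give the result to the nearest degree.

The section lies 20° from the strike.
tan α = tan 61° × sin 20° = 1.8040 × 0.3420 = 0.6170
apparent dip = arctan 0.6170 = 31.68°

32°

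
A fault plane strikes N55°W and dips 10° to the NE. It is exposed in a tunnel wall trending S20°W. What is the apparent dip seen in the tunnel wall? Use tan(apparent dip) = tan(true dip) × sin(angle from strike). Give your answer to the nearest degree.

10°

Angle between strike (N55°W) and section (S20°W): β = 75°.
tan(apparent dip) = tan 10° · sin 75° = 0.1703
α = arctan(0.1703) = 9.67°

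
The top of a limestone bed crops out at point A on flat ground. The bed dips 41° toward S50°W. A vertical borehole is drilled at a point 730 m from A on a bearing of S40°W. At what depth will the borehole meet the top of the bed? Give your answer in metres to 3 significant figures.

The hole lies 10° from the dip direction, so the down-dip offset is 730 × cos 10° = 718.91 m.
Depth = down-dip offset × tan(dip) = 718.91 × tan 41° = 718.91 × 0.8693
Depth = 624.94 m

625 m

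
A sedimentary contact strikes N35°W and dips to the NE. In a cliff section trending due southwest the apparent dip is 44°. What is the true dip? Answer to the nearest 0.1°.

β = acute angle between strike N35°W and section due southwest = 80°.
tan δ = tan α / sin β = tan 44° / sin 80° = 0.9657 / 0.9848 = 0.9806
true dip = arctan 0.9806 = 44.44°

44.4°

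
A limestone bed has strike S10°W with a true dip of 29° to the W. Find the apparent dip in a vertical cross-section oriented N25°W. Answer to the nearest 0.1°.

The strike is S10°W and the section trends N25°W; the acute angle between them is β = 35°.
tan(apparent dip) = tan 29° · sin 35° = 0.3179
α = arctan(0.3179) = 17.64°

17.6°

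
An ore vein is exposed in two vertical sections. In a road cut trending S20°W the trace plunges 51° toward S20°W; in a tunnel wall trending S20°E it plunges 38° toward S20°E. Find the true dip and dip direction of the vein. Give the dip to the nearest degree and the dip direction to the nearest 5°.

true dip 52°, dip direction 210°

Each apparent-dip line lies in the plane. As unit vectors (x east, y north, z up), v₁ plunges 51°→S20°W and v₂ plunges 38°→S20°E.
The plane normal is n = v₁ × v₂ ∝ (-0.211, -0.342, 0.319).
Dip δ = arctan(|n_h|/n_z) = arctan(0.402/0.319) = 51.6°.
Dip direction = azimuth of (n_x, n_y) = atan2(-0.211, -0.342) = 212°.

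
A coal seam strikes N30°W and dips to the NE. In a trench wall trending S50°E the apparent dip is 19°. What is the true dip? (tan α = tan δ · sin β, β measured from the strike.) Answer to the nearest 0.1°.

45.2°

The section is 20° from the strike.
tan δ = tan α / sin β = tan 19° / sin 20° = 0.3443 / 0.3420 = 1.0067
true dip = arctan 1.0067 = 45.19°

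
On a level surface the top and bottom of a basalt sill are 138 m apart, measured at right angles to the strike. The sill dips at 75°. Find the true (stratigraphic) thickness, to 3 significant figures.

133 m

True thickness t = w · sin(dip) = 138 × sin 75°
t = 138 × 0.9659 = 133.298 m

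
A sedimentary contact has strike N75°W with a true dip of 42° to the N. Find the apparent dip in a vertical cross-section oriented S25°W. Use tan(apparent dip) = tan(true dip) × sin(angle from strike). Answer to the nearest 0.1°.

41.6°

The strike is N75°W and the section trends S25°W; the acute angle between them is β = 80°.
tan(apparent dip) = tan 42° · sin 80° = 0.8867
apparent dip = arctan 0.8867 = 41.56°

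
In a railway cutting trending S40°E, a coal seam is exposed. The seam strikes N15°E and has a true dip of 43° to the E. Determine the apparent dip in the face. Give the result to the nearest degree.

The strike is N15°E and the section trends S40°E; the acute angle between them is β = 55°.
tan α = tan 43° × sin 55° = 0.9325 × 0.8192 = 0.7639
apparent dip = arctan 0.7639 = 37.38°

37°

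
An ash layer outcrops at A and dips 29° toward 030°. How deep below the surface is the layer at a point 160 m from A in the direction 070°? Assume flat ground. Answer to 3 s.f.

67.9 m

The hole lies 40° from the dip direction, so the down-dip offset is 160 × cos 40° = 122.57 m.
Depth = down-dip offset × tan(dip) = 122.57 × tan 29° = 122.57 × 0.5543
Depth = 67.94 m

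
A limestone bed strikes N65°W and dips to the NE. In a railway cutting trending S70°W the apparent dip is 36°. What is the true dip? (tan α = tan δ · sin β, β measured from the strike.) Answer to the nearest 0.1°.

The section is 45° from the strike.
tan(true dip) = tan 36° / sin 45° = 1.0275
true dip = arctan 1.0275 = 45.78°

45.8°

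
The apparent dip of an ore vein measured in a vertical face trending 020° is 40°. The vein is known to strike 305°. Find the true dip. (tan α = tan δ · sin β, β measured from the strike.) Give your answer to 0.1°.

41.0°

The section is 75° from the strike.
tan(true dip) = tan 40° / sin 75° = 0.8687
true dip = arctan 0.8687 = 40.98°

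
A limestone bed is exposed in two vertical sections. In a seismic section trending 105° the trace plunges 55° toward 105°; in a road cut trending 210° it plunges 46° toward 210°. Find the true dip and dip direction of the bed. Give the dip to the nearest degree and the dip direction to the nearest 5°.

Each apparent-dip line lies in the plane. As unit vectors (x east, y north, z up), v₁ plunges 55°→105° and v₂ plunges 46°→210°.
The plane normal is n = v₁ × v₂ ∝ (0.386, -0.683, 0.385).
tan δ = √(n_x²+n_y²)/n_z = 0.785/0.385, so δ = 63.9°.
Dip direction = azimuth of (n_x, n_y) = atan2(0.386, -0.683) = 151°.

true dip 64°, dip direction 150°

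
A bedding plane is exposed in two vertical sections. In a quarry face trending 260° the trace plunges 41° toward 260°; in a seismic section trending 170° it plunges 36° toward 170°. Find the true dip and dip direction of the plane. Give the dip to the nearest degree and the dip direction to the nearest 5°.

true dip 49°, dip direction 220°

Each apparent-dip line lies in the plane. As unit vectors (x east, y north, z up), v₁ plunges 41°→260° and v₂ plunges 36°→170°.
n = v₁ × v₂ = (-0.446, -0.529, 0.611) (taken with n_z > 0).
True dip = arccos(n_z / |n|) = arccos(0.6618) = 48.6°.
The horizontal component of n points toward azimuth atan2(n_x, n_y) = 220°, the dip direction.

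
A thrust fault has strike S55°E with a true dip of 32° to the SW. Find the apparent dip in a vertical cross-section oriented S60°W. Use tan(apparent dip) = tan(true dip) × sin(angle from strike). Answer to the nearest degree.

Angle between strike (S55°E) and section (S60°W): β = 65°.
tan α = tan 32° × sin 65° = 0.6249 × 0.9063 = 0.5663
α = arctan(0.5663) = 29.52°

30°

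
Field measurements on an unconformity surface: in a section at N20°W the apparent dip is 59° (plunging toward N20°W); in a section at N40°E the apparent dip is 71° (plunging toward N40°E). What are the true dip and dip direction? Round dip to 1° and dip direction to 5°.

Represent each trace as a vector plunging at its apparent dip toward its trend (east-north-up frame): v₁ = (-0.176, 0.484, -0.857), v₂ = (0.209, 0.249, -0.946).
n = v₁ × v₂ = (0.244, 0.346, 0.145) (taken with n_z > 0).
True dip = arccos(n_z / |n|) = arccos(0.3245) = 71.1°.
Dip direction = azimuth of (n_x, n_y) = atan2(0.244, 0.346) = 35°.

true dip 71°, dip direction 035°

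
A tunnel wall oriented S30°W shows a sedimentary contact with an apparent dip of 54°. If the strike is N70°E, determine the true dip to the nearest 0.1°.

The section is 40° from the strike.
tan(true dip) = tan 54° / sin 40° = 2.1413
δ = arctan(2.1413) = 64.97°

65.0°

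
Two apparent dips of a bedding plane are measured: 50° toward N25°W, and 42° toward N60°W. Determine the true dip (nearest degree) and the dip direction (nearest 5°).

Represent each trace as a vector plunging at its apparent dip toward its trend (east-north-up frame): v₁ = (-0.272, 0.583, -0.766), v₂ = (-0.644, 0.372, -0.669).
Cross product v₁ × v₂ gives the pole to the plane: n ∝ (-0.105, 0.311, 0.274).
True dip = arccos(n_z / |n|) = arccos(0.6405) = 50.2°.
The horizontal component of n points toward azimuth atan2(n_x, n_y) = 341°, the dip direction.

true dip 50°, dip direction 340°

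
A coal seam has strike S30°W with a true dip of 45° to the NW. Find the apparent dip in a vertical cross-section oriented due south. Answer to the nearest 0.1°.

The section lies 30° from the strike.
tan(apparent dip) = tan 45° · sin 30° = 0.5000
apparent dip = arctan 0.5000 = 26.57°

26.6°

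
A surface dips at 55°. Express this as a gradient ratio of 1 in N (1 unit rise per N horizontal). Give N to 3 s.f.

1 : N means tan θ = 1/N, so N = 1/tan 55° = 1/1.4281

1 in 0.700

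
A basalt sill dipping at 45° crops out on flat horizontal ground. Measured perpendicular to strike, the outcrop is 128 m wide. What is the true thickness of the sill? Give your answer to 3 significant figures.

True thickness t = w · sin(dip) = 128 × sin 45°
t = 128 × 0.7071 = 90.510 m

90.5 m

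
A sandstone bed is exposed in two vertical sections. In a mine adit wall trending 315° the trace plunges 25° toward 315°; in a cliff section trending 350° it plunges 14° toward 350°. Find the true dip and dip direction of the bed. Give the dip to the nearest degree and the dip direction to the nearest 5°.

Each apparent-dip line lies in the plane. As unit vectors (x east, y north, z up), v₁ plunges 25°→315° and v₂ plunges 14°→350°.
n = v₁ × v₂ = (-0.249, 0.084, 0.504) (taken with n_z > 0).
Dip δ = arctan(|n_h|/n_z) = arctan(0.263/0.504) = 27.5°.
Dip direction = atan2(-0.249, 0.084) = 289° (azimuth of n's horizontal projection).

true dip 27°, dip direction 290°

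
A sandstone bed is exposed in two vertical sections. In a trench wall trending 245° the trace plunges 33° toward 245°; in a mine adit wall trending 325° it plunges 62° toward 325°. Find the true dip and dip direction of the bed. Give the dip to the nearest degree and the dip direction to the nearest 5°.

true dip 62°, dip direction 315°

Each apparent-dip line lies in the plane. As unit vectors (x east, y north, z up), v₁ plunges 33°→245° and v₂ plunges 62°→325°.
n = v₁ × v₂ = (-0.522, 0.524, 0.388) (taken with n_z > 0).
Dip δ = arctan(|n_h|/n_z) = arctan(0.740/0.388) = 62.4°.
The horizontal component of n points toward azimuth atan2(n_x, n_y) = 315°, the dip direction.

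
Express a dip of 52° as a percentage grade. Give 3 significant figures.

grade % = 100 × tan 52° = 100 × 1.2799

128%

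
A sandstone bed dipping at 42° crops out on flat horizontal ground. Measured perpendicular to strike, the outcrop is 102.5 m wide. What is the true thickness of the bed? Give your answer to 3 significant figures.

True thickness t = w · sin(dip) = 102.5 × sin 42°
t = 102.5 × 0.6691 = 68.586 m

68.6 m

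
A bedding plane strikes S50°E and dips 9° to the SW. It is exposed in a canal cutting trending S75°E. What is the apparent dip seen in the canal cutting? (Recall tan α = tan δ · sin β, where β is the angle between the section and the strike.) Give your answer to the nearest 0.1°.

The strike is S50°E and the section trends S75°E; the acute angle between them is β = 25°.
tan(apparent dip) = tan 9° · sin 25° = 0.0669
α = arctan(0.0669) = 3.83°

3.8°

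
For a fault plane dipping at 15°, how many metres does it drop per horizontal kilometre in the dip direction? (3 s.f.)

drop per km = 1000 × tan 15° = 1000 × 0.2679

268 m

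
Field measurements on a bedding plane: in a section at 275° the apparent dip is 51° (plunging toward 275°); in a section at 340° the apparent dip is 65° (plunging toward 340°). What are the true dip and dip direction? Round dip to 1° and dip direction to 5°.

true dip 65°, dip direction 330°

Each apparent-dip line lies in the plane. As unit vectors (x east, y north, z up), v₁ plunges 51°→275° and v₂ plunges 65°→340°.
Cross product v₁ × v₂ gives the pole to the plane: n ∝ (-0.259, 0.456, 0.241).
True dip = arccos(n_z / |n|) = arccos(0.4177) = 65.3°.
Dip direction = azimuth of (n_x, n_y) = atan2(-0.259, 0.456) = 330°.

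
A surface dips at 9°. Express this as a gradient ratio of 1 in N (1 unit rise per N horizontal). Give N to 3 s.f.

1 in 6.31

1 : N means tan θ = 1/N, so N = 1/tan 9° = 1/0.1584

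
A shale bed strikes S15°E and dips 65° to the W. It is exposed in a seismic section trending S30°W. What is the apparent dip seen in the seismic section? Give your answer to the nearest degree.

57°

The section lies 45° from the strike.
tan(apparent dip) = tan 65° · sin 45° = 1.5164
α = arctan(1.5164) = 56.60°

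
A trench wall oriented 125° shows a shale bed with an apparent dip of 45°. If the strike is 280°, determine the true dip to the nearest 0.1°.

67.1°

The section is 25° from the strike.
tan δ = tan α / sin β = tan 45° / sin 25° = 1.0000 / 0.4226 = 2.3662
δ = arctan(2.3662) = 67.09°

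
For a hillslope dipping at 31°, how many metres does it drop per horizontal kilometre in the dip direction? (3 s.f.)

drop per km = 1000 × tan 31° = 1000 × 0.6009

601 m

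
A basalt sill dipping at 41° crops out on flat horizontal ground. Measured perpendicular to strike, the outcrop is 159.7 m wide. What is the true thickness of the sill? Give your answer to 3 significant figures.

105 m

True thickness t = w · sin(dip) = 159.7 × sin 41°
t = 159.7 × 0.6561 = 104.773 m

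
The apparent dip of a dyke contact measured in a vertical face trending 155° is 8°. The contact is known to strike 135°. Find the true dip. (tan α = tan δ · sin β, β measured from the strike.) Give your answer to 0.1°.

The section is 20° from the strike.
tan δ = tan α / sin β = tan 8° / sin 20° = 0.1405 / 0.3420 = 0.4109
true dip = arctan 0.4109 = 22.34°

22.3°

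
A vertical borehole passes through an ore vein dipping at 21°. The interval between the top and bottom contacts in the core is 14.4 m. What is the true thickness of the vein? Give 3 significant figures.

True thickness t = h · cos(dip) = 14.4 × cos 21°
t = 14.4 × 0.9336 = 13.444 m

13.4 m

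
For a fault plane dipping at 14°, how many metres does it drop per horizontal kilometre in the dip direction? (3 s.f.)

249 m

drop per km = 1000 × tan 14° = 1000 × 0.2493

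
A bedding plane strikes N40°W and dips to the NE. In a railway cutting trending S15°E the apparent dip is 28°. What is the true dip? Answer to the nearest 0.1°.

51.5°

The section is 25° from the strike.
tan δ = tan α / sin β = tan 28° / sin 25° = 0.5317 / 0.4226 = 1.2581
true dip = arctan 1.2581 = 51.52°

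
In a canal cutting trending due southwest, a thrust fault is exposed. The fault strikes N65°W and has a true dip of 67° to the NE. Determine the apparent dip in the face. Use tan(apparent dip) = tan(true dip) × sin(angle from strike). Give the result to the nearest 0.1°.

The strike is N65°W and the section trends due southwest; the acute angle between them is β = 70°.
tan α = tan 67° × sin 70° = 2.3559 × 0.9397 = 2.2138
apparent dip = arctan 2.2138 = 65.69°

65.7°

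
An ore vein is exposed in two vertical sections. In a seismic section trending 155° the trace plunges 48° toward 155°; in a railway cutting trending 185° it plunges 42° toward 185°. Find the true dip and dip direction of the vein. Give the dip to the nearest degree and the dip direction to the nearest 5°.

The two traces are lines in the plane: v₁ = (sin 155°·cos 48°, cos 155°·cos 48°, −sin 48°), v₂ = (sin 185°·cos 42°, cos 185°·cos 42°, −sin 42°).
Cross product v₁ × v₂ gives the pole to the plane: n ∝ (0.144, -0.237, 0.249).
True dip = arccos(n_z / |n|) = arccos(0.6669) = 48.2°.
The horizontal component of n points toward azimuth atan2(n_x, n_y) = 149°, the dip direction.

true dip 48°, dip direction 150°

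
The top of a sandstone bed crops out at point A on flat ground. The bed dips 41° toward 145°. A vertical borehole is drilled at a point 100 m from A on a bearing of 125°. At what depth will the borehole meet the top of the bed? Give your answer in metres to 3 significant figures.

The hole lies 20° from the dip direction, so the down-dip offset is 100 × cos 20° = 93.97 m.
Depth = down-dip offset × tan(dip) = 93.97 × tan 41° = 93.97 × 0.8693
Depth = 81.69 m

81.7 m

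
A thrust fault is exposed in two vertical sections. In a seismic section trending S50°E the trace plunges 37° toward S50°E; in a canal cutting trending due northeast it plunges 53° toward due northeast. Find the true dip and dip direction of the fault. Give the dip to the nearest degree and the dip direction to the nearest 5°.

true dip 56°, dip direction 070°

Each apparent-dip line lies in the plane. As unit vectors (x east, y north, z up), v₁ plunges 37°→S50°E and v₂ plunges 53°→due northeast.
The plane normal is n = v₁ × v₂ ∝ (0.666, 0.232, 0.479).
True dip = arccos(n_z / |n|) = arccos(0.5616) = 55.8°.
The horizontal component of n points toward azimuth atan2(n_x, n_y) = 71°, the dip direction.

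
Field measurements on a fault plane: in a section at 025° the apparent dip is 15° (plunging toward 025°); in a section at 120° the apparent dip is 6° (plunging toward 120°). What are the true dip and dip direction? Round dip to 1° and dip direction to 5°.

Represent each trace as a vector plunging at its apparent dip toward its trend (east-north-up frame): v₁ = (0.408, 0.875, -0.259), v₂ = (0.861, -0.497, -0.105).
The plane normal is n = v₁ × v₂ ∝ (0.220, 0.180, 0.957).
Dip δ = arctan(|n_h|/n_z) = arctan(0.285/0.957) = 16.6°.
Dip direction = azimuth of (n_x, n_y) = atan2(0.220, 0.180) = 51°.

true dip 17°, dip direction 050°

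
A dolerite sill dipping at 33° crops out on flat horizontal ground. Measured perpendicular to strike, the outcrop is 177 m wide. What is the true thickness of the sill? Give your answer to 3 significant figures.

True thickness t = w · sin(dip) = 177 × sin 33°
t = 177 × 0.5446 = 96.401 m

96.4 m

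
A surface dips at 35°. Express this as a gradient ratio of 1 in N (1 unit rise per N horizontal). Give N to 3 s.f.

1 : N means tan θ = 1/N, so N = 1/tan 35° = 1/0.7002

1 in 1.43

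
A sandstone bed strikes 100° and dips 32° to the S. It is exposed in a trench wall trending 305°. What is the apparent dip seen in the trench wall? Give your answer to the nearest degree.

The section lies 25° from the strike.
tan(apparent dip) = tan 32° · sin 25° = 0.2641
α = arctan(0.2641) = 14.79°

15°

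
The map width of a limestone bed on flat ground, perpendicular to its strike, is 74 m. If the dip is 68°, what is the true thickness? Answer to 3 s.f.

True thickness t = w · sin(dip) = 74 × sin 68°
t = 74 × 0.9272 = 68.612 m

68.6 m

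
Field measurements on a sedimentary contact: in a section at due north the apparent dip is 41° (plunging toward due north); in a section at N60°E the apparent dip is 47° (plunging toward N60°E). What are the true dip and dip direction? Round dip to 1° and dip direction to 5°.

true dip 49°, dip direction 040°

The two traces are lines in the plane: v₁ = (sin 0°·cos 41°, cos 0°·cos 41°, −sin 41°), v₂ = (sin 60°·cos 47°, cos 60°·cos 47°, −sin 47°).
n = v₁ × v₂ = (0.328, 0.387, 0.446) (taken with n_z > 0).
tan δ = √(n_x²+n_y²)/n_z = 0.508/0.446, so δ = 48.7°.
Dip direction = azimuth of (n_x, n_y) = atan2(0.328, 0.387) = 40°.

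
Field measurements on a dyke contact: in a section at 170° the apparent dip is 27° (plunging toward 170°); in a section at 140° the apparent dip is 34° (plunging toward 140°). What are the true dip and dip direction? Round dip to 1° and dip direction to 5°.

true dip 35°, dip direction 130°

The two traces are lines in the plane: v₁ = (sin 170°·cos 27°, cos 170°·cos 27°, −sin 27°), v₂ = (sin 140°·cos 34°, cos 140°·cos 34°, −sin 34°).
The plane normal is n = v₁ × v₂ ∝ (0.202, -0.155, 0.369).
Dip δ = arctan(|n_h|/n_z) = arctan(0.255/0.369) = 34.6°.
The horizontal component of n points toward azimuth atan2(n_x, n_y) = 128°, the dip direction.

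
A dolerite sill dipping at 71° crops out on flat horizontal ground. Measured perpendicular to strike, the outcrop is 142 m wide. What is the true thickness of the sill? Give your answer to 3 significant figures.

True thickness t = w · sin(dip) = 142 × sin 71°
t = 142 × 0.9455 = 134.264 m

134 m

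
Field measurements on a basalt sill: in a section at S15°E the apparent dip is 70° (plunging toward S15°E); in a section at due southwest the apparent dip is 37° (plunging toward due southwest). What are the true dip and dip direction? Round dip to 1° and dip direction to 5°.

true dip 71°, dip direction 150°

Represent each trace as a vector plunging at its apparent dip toward its trend (east-north-up frame): v₁ = (0.089, -0.330, -0.940), v₂ = (-0.565, -0.565, -0.602).
Cross product v₁ × v₂ gives the pole to the plane: n ∝ (0.332, -0.584, 0.237).
Dip δ = arctan(|n_h|/n_z) = arctan(0.672/0.237) = 70.6°.
The horizontal component of n points toward azimuth atan2(n_x, n_y) = 150°, the dip direction.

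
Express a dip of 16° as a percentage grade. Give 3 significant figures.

28.7%

grade % = 100 × tan 16° = 100 × 0.2867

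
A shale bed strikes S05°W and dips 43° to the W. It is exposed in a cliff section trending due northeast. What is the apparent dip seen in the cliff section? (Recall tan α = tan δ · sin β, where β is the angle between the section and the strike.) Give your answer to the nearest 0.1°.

Angle between strike (S05°W) and section (due northeast): β = 40°.
tan α = tan 43° × sin 40° = 0.9325 × 0.6428 = 0.5994
α = arctan(0.5994) = 30.94°

30.9°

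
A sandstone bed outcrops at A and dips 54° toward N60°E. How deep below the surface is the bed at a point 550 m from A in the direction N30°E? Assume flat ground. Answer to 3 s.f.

656 m

The hole lies 30° from the dip direction, so the down-dip offset is 550 × cos 30° = 476.31 m.
Depth = down-dip offset × tan(dip) = 476.31 × tan 54° = 476.31 × 1.3764
Depth = 655.59 m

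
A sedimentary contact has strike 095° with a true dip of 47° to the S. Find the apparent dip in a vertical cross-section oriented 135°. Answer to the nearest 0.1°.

34.6°

The strike is 095° and the section trends 135°; the acute angle between them is β = 40°.
tan(apparent dip) = tan 47° · sin 40° = 0.6893
apparent dip = arctan 0.6893 = 34.58°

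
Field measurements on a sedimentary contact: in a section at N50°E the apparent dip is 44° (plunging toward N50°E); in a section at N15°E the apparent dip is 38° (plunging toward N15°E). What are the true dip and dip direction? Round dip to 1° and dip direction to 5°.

true dip 44°, dip direction 050°

The two traces are lines in the plane: v₁ = (sin 50°·cos 44°, cos 50°·cos 44°, −sin 44°), v₂ = (sin 15°·cos 38°, cos 15°·cos 38°, −sin 38°).
The plane normal is n = v₁ × v₂ ∝ (0.244, 0.198, 0.325).
tan δ = √(n_x²+n_y²)/n_z = 0.314/0.325, so δ = 44.0°.
The horizontal component of n points toward azimuth atan2(n_x, n_y) = 51°, the dip direction.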